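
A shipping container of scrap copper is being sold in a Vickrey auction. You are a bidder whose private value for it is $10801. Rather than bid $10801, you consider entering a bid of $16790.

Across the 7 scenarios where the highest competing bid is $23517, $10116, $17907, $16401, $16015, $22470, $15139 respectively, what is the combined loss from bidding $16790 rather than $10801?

The deviation costs you only when the competing bid falls strictly between $10801 and $16790; elsewhere both bids give the same outcome.
$23517: outcomes coincide → loss $0.
$10116: outcomes coincide → loss $0.
$17907: outcomes coincide → loss $0.
$16401: truthful payoff $0, deviation payoff −$5600 → loss $5600.
$16015: truthful payoff $0, deviation payoff −$5214 → loss $5214.
$22470: outcomes coincide → loss $0.
$15139: truthful payoff $0, deviation payoff −$4338 → loss $4338.
Total loss = $5600 + $5214 + $4338 = $15152.

$15152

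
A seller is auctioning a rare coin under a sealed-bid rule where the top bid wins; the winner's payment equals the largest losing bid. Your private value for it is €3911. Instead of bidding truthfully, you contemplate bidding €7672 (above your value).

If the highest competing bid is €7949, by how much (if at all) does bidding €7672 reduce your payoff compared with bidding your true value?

€0

Bidding your value €3911: you lose (since €3911 < €7949). Payoff €0.
Bidding €7672: you lose. Payoff €0.
Difference = €0 − €0 = €0; both bids lead to the same outcome because the competing bid is above both your value and your alternative bid.
Truthful bidding weakly dominates here: raising your bid can only win items priced above your value, and lowering it can only forfeit items priced below.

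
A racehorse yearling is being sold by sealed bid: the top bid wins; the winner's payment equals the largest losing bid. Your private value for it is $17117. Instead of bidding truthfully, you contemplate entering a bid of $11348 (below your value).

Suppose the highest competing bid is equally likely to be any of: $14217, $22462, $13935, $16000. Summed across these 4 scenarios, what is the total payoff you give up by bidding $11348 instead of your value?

$7199

The deviation costs you only when the competing bid falls strictly between $11348 and $17117; elsewhere both bids give the same outcome.
$14217: truthful payoff $2900, deviation payoff $0 → loss $2900.
$22462: outcomes coincide → loss $0.
$13935: truthful payoff $3182, deviation payoff $0 → loss $3182.
$16000: truthful payoff $1117, deviation payoff $0 → loss $1117.
Total loss = $2900 + $3182 + $1117 = $7199.
In a second-price auction your bid sets only whether you win, not what you pay, so bidding your true value is weakly dominant.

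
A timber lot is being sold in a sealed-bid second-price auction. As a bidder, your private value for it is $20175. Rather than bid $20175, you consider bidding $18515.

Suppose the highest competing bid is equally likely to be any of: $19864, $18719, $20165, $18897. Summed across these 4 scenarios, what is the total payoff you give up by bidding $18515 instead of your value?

$3055

The deviation costs you only when the competing bid falls strictly between $18515 and $20175; elsewhere both bids give the same outcome.
$19864: truthful payoff $311, deviation payoff $0 → loss $311.
$18719: truthful payoff $1456, deviation payoff $0 → loss $1456.
$20165: truthful payoff $10, deviation payoff $0 → loss $10.
$18897: truthful payoff $1278, deviation payoff $0 → loss $1278.
Total loss = $311 + $1456 + $10 + $1278 = $3055.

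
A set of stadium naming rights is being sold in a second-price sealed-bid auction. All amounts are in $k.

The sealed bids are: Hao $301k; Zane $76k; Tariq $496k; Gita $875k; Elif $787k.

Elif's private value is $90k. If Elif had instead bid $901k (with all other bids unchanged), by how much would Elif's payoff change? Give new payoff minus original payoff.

The highest bid among the other bidders is $875k; Elif's bid doesn't change that.
Original bid $787k: Elif is not highest (top rival bid is $875k); payoff $0k.
Alternative bid $901k: Elif is highest, pays the top rival bid $875k; payoff $90k − $875k = −$785k.
Change in payoff = −$785k − ($0k) = −$785k.

−$785k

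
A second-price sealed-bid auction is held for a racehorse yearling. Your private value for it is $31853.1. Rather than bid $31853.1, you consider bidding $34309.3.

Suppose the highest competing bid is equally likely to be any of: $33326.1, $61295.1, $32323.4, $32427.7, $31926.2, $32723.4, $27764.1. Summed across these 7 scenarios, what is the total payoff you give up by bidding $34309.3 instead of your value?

$3461.3

The deviation costs you only when the competing bid falls strictly between $31853.1 and $34309.3; elsewhere both bids give the same outcome.
$33326.1: truthful payoff $0, deviation payoff −$1473 → loss $1473.
$61295.1: outcomes coincide → loss $0.
$32323.4: truthful payoff $0, deviation payoff −$470.3 → loss $470.3.
$32427.7: truthful payoff $0, deviation payoff −$574.6 → loss $574.6.
$31926.2: truthful payoff $0, deviation payoff −$73.1 → loss $73.1.
$32723.4: truthful payoff $0, deviation payoff −$870.3 → loss $870.3.
$27764.1: outcomes coincide → loss $0.
Total loss = $1473 + $470.3 + $574.6 + $73.1 + $870.3 = $3461.3.
Because the price is fixed by the runner-up's bid, deviating from your value can only change a good outcome into a bad one — never the reverse.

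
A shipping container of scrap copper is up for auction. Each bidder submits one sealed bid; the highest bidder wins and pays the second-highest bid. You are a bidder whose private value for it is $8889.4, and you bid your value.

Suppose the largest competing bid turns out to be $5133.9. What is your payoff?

$3755.5

Your bid $8889.4 exceeds the highest competing bid $5133.9, so you win.
In a second-price auction the winner pays the second-highest bid, $5133.9.
Payoff = value − price = $8889.4 − $5133.9 = $3755.5.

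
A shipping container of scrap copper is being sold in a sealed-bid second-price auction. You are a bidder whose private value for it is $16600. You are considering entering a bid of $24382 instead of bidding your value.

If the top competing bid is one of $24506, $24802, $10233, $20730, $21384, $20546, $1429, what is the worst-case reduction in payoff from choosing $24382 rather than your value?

$24506: same outcome either way → loss $0.
$24802: same outcome either way → loss $0.
$10233: same outcome either way → loss $0.
$20730: truthful gives $0, deviation gives −$4130 → loss $4130.
$21384: truthful gives $0, deviation gives −$4784 → loss $4784.
$20546: truthful gives $0, deviation gives −$3946 → loss $3946.
$1429: same outcome either way → loss $0.
Maximum loss: $4784.

$4784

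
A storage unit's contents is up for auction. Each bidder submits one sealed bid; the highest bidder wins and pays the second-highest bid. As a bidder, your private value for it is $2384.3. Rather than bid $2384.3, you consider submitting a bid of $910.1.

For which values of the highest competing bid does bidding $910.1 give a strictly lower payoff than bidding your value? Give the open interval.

If the competing bid is below $910.1, both bids win at the same price — no difference.
If it is above $2384.3, both bids lose — no difference.
If it lies strictly between $910.1 and $2384.3, bidding your value wins at a price below your value (positive payoff) while bidding $910.1 loses (payoff 0).
So the deviation strictly hurts on the open interval ($910.1, $2384.3).

($910.1, $2384.3)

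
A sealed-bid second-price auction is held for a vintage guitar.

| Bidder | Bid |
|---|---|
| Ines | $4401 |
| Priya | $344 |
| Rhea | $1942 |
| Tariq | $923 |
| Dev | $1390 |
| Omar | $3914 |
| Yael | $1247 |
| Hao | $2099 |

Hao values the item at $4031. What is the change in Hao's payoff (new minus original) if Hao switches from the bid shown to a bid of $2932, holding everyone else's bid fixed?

The highest bid among the other bidders is $4401; Hao's bid doesn't change that.
Original bid $2099: Hao is not highest (top rival bid is $4401); payoff $0.
Alternative bid $2932: Hao is not highest (top rival bid is $4401); payoff $0.
Change in payoff = $0 − ($0) = $0.

$0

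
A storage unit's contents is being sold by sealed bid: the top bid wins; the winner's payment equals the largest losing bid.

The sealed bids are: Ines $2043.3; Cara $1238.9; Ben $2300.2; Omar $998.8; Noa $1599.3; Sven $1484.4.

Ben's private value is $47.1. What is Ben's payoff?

Highest bid: Ben at $2300.2, so Ben wins.
Second-highest bid: Ines at $2043.3 — that is the price the winner pays.
Ben's payoff = value − price = $47.1 − $2043.3 = −$1996.2.

−$1996.2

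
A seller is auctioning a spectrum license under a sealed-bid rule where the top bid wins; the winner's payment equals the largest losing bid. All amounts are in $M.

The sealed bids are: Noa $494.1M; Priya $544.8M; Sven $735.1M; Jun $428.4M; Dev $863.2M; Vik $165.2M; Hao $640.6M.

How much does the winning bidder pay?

$735.1M

Highest bid: Dev at $863.2M, so Dev wins.
Second-highest bid: Sven at $735.1M — that is the price the winner pays.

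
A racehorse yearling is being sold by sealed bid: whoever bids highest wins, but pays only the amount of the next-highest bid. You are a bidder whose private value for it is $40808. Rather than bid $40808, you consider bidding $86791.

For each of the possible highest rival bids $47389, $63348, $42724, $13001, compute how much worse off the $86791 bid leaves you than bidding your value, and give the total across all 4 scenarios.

The deviation costs you only when the competing bid falls strictly between $40808 and $86791; elsewhere both bids give the same outcome.
$47389: truthful payoff $0, deviation payoff −$6581 → loss $6581.
$63348: truthful payoff $0, deviation payoff −$22540 → loss $22540.
$42724: truthful payoff $0, deviation payoff −$1916 → loss $1916.
$13001: outcomes coincide → loss $0.
Total loss = $6581 + $22540 + $1916 = $31037.
In a second-price auction your bid sets only whether you win, not what you pay, so bidding your true value is weakly dominant.

$31037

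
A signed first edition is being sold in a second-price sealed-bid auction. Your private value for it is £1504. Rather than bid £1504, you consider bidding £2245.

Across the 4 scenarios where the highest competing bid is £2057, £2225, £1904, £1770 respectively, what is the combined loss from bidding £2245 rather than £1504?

The deviation costs you only when the competing bid falls strictly between £1504 and £2245; elsewhere both bids give the same outcome.
£2057: truthful payoff £0, deviation payoff −£553 → loss £553.
£2225: truthful payoff £0, deviation payoff −£721 → loss £721.
£1904: truthful payoff £0, deviation payoff −£400 → loss £400.
£1770: truthful payoff £0, deviation payoff −£266 → loss £266.
Total loss = £553 + £721 + £400 + £266 = £1940.

£1940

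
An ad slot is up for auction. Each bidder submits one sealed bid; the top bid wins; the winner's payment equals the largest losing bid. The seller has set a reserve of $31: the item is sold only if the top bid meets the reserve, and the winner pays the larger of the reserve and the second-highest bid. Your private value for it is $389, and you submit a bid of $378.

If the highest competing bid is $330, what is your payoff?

$59

Your bid $378 is the highest and exceeds the reserve.
Price = max(second-highest bid, reserve) = max($330, $31) = $330.
Payoff = $389 − $330 = $59.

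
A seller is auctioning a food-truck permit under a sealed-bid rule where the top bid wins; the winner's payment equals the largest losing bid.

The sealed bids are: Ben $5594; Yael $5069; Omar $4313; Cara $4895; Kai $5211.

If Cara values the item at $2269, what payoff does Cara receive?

Highest bid: Ben at $5594, so Ben wins.
Second-highest bid: Kai at $5211 — that is the price the winner pays.
Cara did not win, so Cara pays nothing and receives nothing: payoff $0.

$0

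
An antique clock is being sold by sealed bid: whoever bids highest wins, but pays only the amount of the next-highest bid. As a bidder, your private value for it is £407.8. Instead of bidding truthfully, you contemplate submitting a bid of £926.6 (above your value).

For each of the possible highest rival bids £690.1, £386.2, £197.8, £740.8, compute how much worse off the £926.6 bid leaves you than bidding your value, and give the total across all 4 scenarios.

The deviation costs you only when the competing bid falls strictly between £407.8 and £926.6; elsewhere both bids give the same outcome.
£690.1: truthful payoff £0, deviation payoff −£282.3 → loss £282.3.
£386.2: outcomes coincide → loss £0.
£197.8: outcomes coincide → loss £0.
£740.8: truthful payoff £0, deviation payoff −£333 → loss £333.
Total loss = £282.3 + £333 = £615.3.

£615.3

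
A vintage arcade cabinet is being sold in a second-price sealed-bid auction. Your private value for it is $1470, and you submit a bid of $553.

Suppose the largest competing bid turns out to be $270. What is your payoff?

$1200

Your bid $553 exceeds the highest competing bid $270, so you win.
In a second-price auction the winner pays the second-highest bid, $270.
Payoff = value − price = $1470 − $270 = $1200.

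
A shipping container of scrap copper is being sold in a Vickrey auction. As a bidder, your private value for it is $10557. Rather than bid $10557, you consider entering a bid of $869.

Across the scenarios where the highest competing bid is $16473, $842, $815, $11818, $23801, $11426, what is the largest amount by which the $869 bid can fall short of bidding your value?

$0

$16473: same outcome either way → loss $0.
$842: same outcome either way → loss $0.
$815: same outcome either way → loss $0.
$11818: same outcome either way → loss $0.
$23801: same outcome either way → loss $0.
$11426: same outcome either way → loss $0.
Maximum loss: $0.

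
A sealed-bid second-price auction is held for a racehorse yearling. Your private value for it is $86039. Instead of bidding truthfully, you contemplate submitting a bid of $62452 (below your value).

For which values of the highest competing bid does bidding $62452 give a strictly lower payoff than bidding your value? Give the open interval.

If the competing bid is below $62452, both bids win at the same price — no difference.
If it is above $86039, both bids lose — no difference.
If it lies strictly between $62452 and $86039, bidding your value wins at a price below your value (positive payoff) while bidding $62452 loses (payoff 0).
So the deviation strictly hurts on the open interval ($62452, $86039).

($62452, $86039)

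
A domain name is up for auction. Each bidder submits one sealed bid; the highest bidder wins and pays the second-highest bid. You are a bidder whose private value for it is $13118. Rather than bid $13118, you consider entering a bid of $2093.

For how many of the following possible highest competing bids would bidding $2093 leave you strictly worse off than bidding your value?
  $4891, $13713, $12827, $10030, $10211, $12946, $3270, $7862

The deviation hurts exactly when the highest competing bid lies strictly between $2093 and $13118 — underbidding then forfeits a profitable win.
$4891: inside the interval → strictly worse (loss $8227).
$13713: above both → same outcome either way.
$12827: inside the interval → strictly worse (loss $291).
$10030: inside the interval → strictly worse (loss $3088).
$10211: inside the interval → strictly worse (loss $2907).
$12946: inside the interval → strictly worse (loss $172).
$3270: inside the interval → strictly worse (loss $9848).
$7862: inside the interval → strictly worse (loss $5256).
Count: 7.

7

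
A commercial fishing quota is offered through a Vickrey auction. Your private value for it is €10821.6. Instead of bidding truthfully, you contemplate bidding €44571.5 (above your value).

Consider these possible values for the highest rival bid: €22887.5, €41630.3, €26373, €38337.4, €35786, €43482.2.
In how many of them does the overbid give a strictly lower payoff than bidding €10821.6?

6

The deviation hurts exactly when the highest competing bid lies strictly between €10821.6 and €44571.5 — overbidding then wins at a price above your value.
€22887.5: inside the interval → strictly worse (loss €12065.9).
€41630.3: inside the interval → strictly worse (loss €30808.7).
€26373: inside the interval → strictly worse (loss €15551.4).
€38337.4: inside the interval → strictly worse (loss €27515.8).
€35786: inside the interval → strictly worse (loss €24964.4).
€43482.2: inside the interval → strictly worse (loss €32660.6).
Count: 6.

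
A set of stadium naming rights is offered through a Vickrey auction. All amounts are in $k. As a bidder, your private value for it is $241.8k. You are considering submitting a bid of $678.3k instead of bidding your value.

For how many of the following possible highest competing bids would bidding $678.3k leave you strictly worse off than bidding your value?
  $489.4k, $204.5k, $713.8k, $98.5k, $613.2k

2

The deviation hurts exactly when the highest competing bid lies strictly between $241.8k and $678.3k — overbidding then wins at a price above your value.
$489.4k: inside the interval → strictly worse (loss $247.6k).
$204.5k: below both → same outcome either way.
$713.8k: above both → same outcome either way.
$98.5k: below both → same outcome either way.
$613.2k: inside the interval → strictly worse (loss $371.4k).
Count: 2.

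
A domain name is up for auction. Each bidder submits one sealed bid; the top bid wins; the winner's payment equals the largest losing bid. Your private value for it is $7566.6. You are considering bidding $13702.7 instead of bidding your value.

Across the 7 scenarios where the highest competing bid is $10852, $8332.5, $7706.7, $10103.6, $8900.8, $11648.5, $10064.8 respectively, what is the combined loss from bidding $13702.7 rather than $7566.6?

The deviation costs you only when the competing bid falls strictly between $7566.6 and $13702.7; elsewhere both bids give the same outcome.
$10852: truthful payoff $0, deviation payoff −$3285.4 → loss $3285.4.
$8332.5: truthful payoff $0, deviation payoff −$765.9 → loss $765.9.
$7706.7: truthful payoff $0, deviation payoff −$140.1 → loss $140.1.
$10103.6: truthful payoff $0, deviation payoff −$2537 → loss $2537.
$8900.8: truthful payoff $0, deviation payoff −$1334.2 → loss $1334.2.
$11648.5: truthful payoff $0, deviation payoff −$4081.9 → loss $4081.9.
$10064.8: truthful payoff $0, deviation payoff −$2498.2 → loss $2498.2.
Total loss = $3285.4 + $765.9 + $140.1 + $2537 + $1334.2 + $4081.9 + $2498.2 = $14642.7.

$14642.7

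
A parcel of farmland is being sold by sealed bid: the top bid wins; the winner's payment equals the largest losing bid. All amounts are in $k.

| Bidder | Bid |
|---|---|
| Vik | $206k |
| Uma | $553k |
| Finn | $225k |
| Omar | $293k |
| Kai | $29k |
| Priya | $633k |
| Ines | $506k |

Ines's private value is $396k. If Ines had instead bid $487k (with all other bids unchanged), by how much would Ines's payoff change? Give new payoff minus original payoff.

The highest bid among the other bidders is $633k; Ines's bid doesn't change that.
Original bid $506k: Ines is not highest (top rival bid is $633k); payoff $0k.
Alternative bid $487k: Ines is not highest (top rival bid is $633k); payoff $0k.
Change in payoff = $0k − ($0k) = $0k.

$0k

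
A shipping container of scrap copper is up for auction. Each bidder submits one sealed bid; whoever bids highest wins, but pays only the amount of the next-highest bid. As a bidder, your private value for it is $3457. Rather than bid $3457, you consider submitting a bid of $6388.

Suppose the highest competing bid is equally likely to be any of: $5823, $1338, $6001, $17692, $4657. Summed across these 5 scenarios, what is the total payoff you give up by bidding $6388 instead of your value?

The deviation costs you only when the competing bid falls strictly between $3457 and $6388; elsewhere both bids give the same outcome.
$5823: truthful payoff $0, deviation payoff −$2366 → loss $2366.
$1338: outcomes coincide → loss $0.
$6001: truthful payoff $0, deviation payoff −$2544 → loss $2544.
$17692: outcomes coincide → loss $0.
$4657: truthful payoff $0, deviation payoff −$1200 → loss $1200.
Total loss = $2366 + $2544 + $1200 = $6110.

$6110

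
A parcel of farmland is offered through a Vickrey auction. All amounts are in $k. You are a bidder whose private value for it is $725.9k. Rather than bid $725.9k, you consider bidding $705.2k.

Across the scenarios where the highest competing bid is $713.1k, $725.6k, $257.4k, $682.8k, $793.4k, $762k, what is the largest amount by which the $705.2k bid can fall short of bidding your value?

$713.1k: truthful gives $12.8k, deviation gives $0k → loss $12.8k.
$725.6k: truthful gives $0.3k, deviation gives $0k → loss $0.3k.
$257.4k: same outcome either way → loss $0k.
$682.8k: same outcome either way → loss $0k.
$793.4k: same outcome either way → loss $0k.
$762k: same outcome either way → loss $0k.
Maximum loss: $12.8k.

$12.8k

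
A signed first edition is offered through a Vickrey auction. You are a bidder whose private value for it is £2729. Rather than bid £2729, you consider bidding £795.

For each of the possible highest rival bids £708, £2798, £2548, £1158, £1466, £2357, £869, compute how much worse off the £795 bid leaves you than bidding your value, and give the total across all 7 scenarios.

£5247

The deviation costs you only when the competing bid falls strictly between £795 and £2729; elsewhere both bids give the same outcome.
£708: outcomes coincide → loss £0.
£2798: outcomes coincide → loss £0.
£2548: truthful payoff £181, deviation payoff £0 → loss £181.
£1158: truthful payoff £1571, deviation payoff £0 → loss £1571.
£1466: truthful payoff £1263, deviation payoff £0 → loss £1263.
£2357: truthful payoff £372, deviation payoff £0 → loss £372.
£869: truthful payoff £1860, deviation payoff £0 → loss £1860.
Total loss = £181 + £1571 + £1263 + £372 + £1860 = £5247.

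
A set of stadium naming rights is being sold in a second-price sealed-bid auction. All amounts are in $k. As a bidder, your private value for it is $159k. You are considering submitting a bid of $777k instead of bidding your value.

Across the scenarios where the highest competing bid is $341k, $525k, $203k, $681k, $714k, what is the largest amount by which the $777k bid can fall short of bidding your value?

$341k: truthful gives $0k, deviation gives −$182k → loss $182k.
$525k: truthful gives $0k, deviation gives −$366k → loss $366k.
$203k: truthful gives $0k, deviation gives −$44k → loss $44k.
$681k: truthful gives $0k, deviation gives −$522k → loss $522k.
$714k: truthful gives $0k, deviation gives −$555k → loss $555k.
Maximum loss: $555k.

$555k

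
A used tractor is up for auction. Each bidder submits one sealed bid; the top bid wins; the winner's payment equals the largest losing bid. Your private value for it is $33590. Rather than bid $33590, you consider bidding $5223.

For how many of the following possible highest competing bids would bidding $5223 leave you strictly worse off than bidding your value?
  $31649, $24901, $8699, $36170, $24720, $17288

The deviation hurts exactly when the highest competing bid lies strictly between $5223 and $33590 — underbidding then forfeits a profitable win.
$31649: inside the interval → strictly worse (loss $1941).
$24901: inside the interval → strictly worse (loss $8689).
$8699: inside the interval → strictly worse (loss $24891).
$36170: above both → same outcome either way.
$24720: inside the interval → strictly worse (loss $8870).
$17288: inside the interval → strictly worse (loss $16302).
Count: 5.

5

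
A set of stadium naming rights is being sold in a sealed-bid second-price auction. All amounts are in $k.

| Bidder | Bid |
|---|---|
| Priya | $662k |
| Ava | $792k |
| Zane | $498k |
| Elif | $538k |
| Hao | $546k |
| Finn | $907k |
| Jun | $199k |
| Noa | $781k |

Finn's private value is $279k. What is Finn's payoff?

Highest bid: Finn at $907k, so Finn wins.
Second-highest bid: Ava at $792k — that is the price the winner pays.
Finn's payoff = value − price = $279k − $792k = −$513k.

−$513k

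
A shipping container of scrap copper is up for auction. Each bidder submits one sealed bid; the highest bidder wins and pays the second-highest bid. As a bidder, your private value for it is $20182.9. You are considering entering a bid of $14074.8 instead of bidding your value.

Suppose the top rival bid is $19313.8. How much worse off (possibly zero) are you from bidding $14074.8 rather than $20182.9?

$869.1

Bidding your value $20182.9: you win (since $20182.9 > $19313.8) and pay $19313.8. Payoff $869.1.
Bidding $14074.8: you lose. Payoff $0.
The competing bid $19313.8 lies between your shaded bid and your value, so underbidding forfeits an item you could have won at a profitable price.
Loss from deviating = $869.1 − ($0) = $869.1.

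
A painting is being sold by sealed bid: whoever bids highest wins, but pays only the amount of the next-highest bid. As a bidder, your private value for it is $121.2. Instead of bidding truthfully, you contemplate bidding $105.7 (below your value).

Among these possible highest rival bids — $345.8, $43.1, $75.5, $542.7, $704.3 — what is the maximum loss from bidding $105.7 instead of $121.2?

$0

$345.8: same outcome either way → loss $0.
$43.1: same outcome either way → loss $0.
$75.5: same outcome either way → loss $0.
$542.7: same outcome either way → loss $0.
$704.3: same outcome either way → loss $0.
Maximum loss: $0.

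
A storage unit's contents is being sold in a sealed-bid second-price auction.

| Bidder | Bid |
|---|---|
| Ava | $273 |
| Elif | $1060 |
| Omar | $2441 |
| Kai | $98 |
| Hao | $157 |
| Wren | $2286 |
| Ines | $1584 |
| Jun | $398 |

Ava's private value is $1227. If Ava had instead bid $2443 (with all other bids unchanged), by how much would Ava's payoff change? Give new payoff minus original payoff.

−$1214

The highest bid among the other bidders is $2441; Ava's bid doesn't change that.
Original bid $273: Ava is not highest (top rival bid is $2441); payoff $0.
Alternative bid $2443: Ava is highest, pays the top rival bid $2441; payoff $1227 − $2441 = −$1214.
Change in payoff = −$1214 − ($0) = −$1214.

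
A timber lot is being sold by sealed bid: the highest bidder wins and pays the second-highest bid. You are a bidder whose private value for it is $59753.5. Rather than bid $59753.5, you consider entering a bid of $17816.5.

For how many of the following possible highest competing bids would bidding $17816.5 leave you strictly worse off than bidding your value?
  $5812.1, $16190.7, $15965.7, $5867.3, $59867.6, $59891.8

The deviation hurts exactly when the highest competing bid lies strictly between $17816.5 and $59753.5 — underbidding then forfeits a profitable win.
$5812.1: below both → same outcome either way.
$16190.7: below both → same outcome either way.
$15965.7: below both → same outcome either way.
$5867.3: below both → same outcome either way.
$59867.6: above both → same outcome either way.
$59891.8: above both → same outcome either way.
Count: 0.

0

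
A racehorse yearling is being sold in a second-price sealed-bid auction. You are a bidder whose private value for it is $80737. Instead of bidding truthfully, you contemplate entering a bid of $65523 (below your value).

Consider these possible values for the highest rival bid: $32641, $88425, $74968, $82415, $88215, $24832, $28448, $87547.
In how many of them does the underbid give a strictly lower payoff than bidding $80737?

1

The deviation hurts exactly when the highest competing bid lies strictly between $65523 and $80737 — underbidding then forfeits a profitable win.
$32641: below both → same outcome either way.
$88425: above both → same outcome either way.
$74968: inside the interval → strictly worse (loss $5769).
$82415: above both → same outcome either way.
$88215: above both → same outcome either way.
$24832: below both → same outcome either way.
$28448: below both → same outcome either way.
$87547: above both → same outcome either way.
Count: 1.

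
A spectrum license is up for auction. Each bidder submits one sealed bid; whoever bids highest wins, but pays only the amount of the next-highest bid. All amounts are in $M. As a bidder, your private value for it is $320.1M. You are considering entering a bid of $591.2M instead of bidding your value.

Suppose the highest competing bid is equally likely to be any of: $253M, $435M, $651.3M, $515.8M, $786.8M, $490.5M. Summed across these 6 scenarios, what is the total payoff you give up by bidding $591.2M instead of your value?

The deviation costs you only when the competing bid falls strictly between $320.1M and $591.2M; elsewhere both bids give the same outcome.
$253M: outcomes coincide → loss $0M.
$435M: truthful payoff $0M, deviation payoff −$114.9M → loss $114.9M.
$651.3M: outcomes coincide → loss $0M.
$515.8M: truthful payoff $0M, deviation payoff −$195.7M → loss $195.7M.
$786.8M: outcomes coincide → loss $0M.
$490.5M: truthful payoff $0M, deviation payoff −$170.4M → loss $170.4M.
Total loss = $114.9M + $195.7M + $170.4M = $481M.

$481M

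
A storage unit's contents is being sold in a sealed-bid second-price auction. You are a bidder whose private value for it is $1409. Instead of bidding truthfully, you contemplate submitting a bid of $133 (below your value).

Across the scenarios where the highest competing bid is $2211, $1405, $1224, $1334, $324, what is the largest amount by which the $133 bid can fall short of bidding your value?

$1085

$2211: same outcome either way → loss $0.
$1405: truthful gives $4, deviation gives $0 → loss $4.
$1224: truthful gives $185, deviation gives $0 → loss $185.
$1334: truthful gives $75, deviation gives $0 → loss $75.
$324: truthful gives $1085, deviation gives $0 → loss $1085.
Maximum loss: $1085.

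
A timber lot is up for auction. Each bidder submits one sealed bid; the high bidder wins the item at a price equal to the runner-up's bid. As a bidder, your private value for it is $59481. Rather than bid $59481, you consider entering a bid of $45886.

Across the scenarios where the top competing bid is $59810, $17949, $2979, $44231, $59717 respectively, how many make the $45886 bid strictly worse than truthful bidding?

0

The deviation hurts exactly when the highest competing bid lies strictly between $45886 and $59481 — underbidding then forfeits a profitable win.
$59810: above both → same outcome either way.
$17949: below both → same outcome either way.
$2979: below both → same outcome either way.
$44231: below both → same outcome either way.
$59717: above both → same outcome either way.
Count: 0.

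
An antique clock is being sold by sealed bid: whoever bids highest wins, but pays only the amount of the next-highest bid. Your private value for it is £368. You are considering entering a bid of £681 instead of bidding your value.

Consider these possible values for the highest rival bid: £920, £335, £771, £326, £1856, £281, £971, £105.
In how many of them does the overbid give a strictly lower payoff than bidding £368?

0

The deviation hurts exactly when the highest competing bid lies strictly between £368 and £681 — overbidding then wins at a price above your value.
£920: above both → same outcome either way.
£335: below both → same outcome either way.
£771: above both → same outcome either way.
£326: below both → same outcome either way.
£1856: above both → same outcome either way.
£281: below both → same outcome either way.
£971: above both → same outcome either way.
£105: below both → same outcome either way.
Count: 0.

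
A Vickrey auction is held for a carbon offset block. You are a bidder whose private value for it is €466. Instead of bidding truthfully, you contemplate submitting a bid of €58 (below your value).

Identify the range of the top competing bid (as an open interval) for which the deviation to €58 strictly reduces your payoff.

(€58, €466)

If the competing bid is below €58, both bids win at the same price — no difference.
If it is above €466, both bids lose — no difference.
If it lies strictly between €58 and €466, bidding your value wins at a price below your value (positive payoff) while bidding €58 loses (payoff 0).
So the deviation strictly hurts on the open interval (€58, €466).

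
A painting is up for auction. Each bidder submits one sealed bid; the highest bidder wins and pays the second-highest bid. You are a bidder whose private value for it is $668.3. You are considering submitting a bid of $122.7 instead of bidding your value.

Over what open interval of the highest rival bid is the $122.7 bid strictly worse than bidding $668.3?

($122.7, $668.3)

If the competing bid is below $122.7, both bids win at the same price — no difference.
If it is above $668.3, both bids lose — no difference.
If it lies strictly between $122.7 and $668.3, bidding your value wins at a price below your value (positive payoff) while bidding $122.7 loses (payoff 0).
So the deviation strictly hurts on the open interval ($122.7, $668.3).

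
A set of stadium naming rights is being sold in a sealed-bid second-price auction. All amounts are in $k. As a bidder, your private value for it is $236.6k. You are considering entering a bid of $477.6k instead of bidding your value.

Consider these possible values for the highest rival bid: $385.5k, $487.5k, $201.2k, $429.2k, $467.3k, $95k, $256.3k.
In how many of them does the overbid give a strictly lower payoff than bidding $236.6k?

The deviation hurts exactly when the highest competing bid lies strictly between $236.6k and $477.6k — overbidding then wins at a price above your value.
$385.5k: inside the interval → strictly worse (loss $148.9k).
$487.5k: above both → same outcome either way.
$201.2k: below both → same outcome either way.
$429.2k: inside the interval → strictly worse (loss $192.6k).
$467.3k: inside the interval → strictly worse (loss $230.7k).
$95k: below both → same outcome either way.
$256.3k: inside the interval → strictly worse (loss $19.7k).
Count: 4.

4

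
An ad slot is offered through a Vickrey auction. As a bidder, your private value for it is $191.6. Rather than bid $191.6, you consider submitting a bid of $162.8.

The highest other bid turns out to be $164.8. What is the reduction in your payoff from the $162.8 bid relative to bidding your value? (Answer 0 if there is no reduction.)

$26.8

Bidding your value $191.6: you win (since $191.6 > $164.8) and pay $164.8. Payoff $26.8.
Bidding $162.8: you lose. Payoff $0.
The competing bid $164.8 lies between your shaded bid and your value, so underbidding forfeits an item you could have won at a profitable price.
Loss from deviating = $26.8 − ($0) = $26.8.
In a second-price auction your bid sets only whether you win, not what you pay, so bidding your true value is weakly dominant.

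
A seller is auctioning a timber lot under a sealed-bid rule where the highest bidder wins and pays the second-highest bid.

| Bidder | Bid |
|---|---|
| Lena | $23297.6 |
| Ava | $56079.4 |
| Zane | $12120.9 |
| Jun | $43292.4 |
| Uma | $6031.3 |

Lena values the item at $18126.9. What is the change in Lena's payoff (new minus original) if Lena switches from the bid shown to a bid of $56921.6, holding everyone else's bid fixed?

−$37952.5

The highest bid among the other bidders is $56079.4; Lena's bid doesn't change that.
Original bid $23297.6: Lena is not highest (top rival bid is $56079.4); payoff $0.
Alternative bid $56921.6: Lena is highest, pays the top rival bid $56079.4; payoff $18126.9 − $56079.4 = −$37952.5.
Change in payoff = −$37952.5 − ($0) = −$37952.5.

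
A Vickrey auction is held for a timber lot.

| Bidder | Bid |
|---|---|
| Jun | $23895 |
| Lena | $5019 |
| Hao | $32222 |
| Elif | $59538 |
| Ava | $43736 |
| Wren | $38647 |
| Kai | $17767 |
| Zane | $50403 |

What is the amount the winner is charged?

$50403

Highest bid: Elif at $59538, so Elif wins.
Second-highest bid: Zane at $50403 — that is the price the winner pays.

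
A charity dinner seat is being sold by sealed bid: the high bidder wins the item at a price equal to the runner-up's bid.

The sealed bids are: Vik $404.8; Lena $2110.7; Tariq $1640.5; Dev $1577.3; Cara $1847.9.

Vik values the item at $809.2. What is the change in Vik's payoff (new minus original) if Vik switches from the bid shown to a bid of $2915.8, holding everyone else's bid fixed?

The highest bid among the other bidders is $2110.7; Vik's bid doesn't change that.
Original bid $404.8: Vik is not highest (top rival bid is $2110.7); payoff $0.
Alternative bid $2915.8: Vik is highest, pays the top rival bid $2110.7; payoff $809.2 − $2110.7 = −$1301.5.
Change in payoff = −$1301.5 − ($0) = −$1301.5.

−$1301.5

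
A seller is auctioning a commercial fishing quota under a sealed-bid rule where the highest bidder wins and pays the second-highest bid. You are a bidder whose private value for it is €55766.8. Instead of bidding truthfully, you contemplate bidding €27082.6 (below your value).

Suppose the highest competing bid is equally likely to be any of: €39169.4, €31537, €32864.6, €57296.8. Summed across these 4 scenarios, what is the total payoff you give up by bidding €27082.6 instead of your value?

€63729.4

The deviation costs you only when the competing bid falls strictly between €27082.6 and €55766.8; elsewhere both bids give the same outcome.
€39169.4: truthful payoff €16597.4, deviation payoff €0 → loss €16597.4.
€31537: truthful payoff €24229.8, deviation payoff €0 → loss €24229.8.
€32864.6: truthful payoff €22902.2, deviation payoff €0 → loss €22902.2.
€57296.8: outcomes coincide → loss €0.
Total loss = €16597.4 + €24229.8 + €22902.2 = €63729.4.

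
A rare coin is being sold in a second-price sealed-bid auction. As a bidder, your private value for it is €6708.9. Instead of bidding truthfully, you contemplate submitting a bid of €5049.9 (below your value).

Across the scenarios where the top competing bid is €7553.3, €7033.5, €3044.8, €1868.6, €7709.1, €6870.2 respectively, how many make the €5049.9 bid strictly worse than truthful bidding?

0

The deviation hurts exactly when the highest competing bid lies strictly between €5049.9 and €6708.9 — underbidding then forfeits a profitable win.
€7553.3: above both → same outcome either way.
€7033.5: above both → same outcome either way.
€3044.8: below both → same outcome either way.
€1868.6: below both → same outcome either way.
€7709.1: above both → same outcome either way.
€6870.2: above both → same outcome either way.
Count: 0.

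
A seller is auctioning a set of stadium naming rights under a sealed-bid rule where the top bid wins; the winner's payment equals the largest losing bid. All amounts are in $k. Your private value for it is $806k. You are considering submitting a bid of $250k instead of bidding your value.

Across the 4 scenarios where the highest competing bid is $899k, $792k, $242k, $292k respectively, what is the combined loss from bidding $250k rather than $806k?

The deviation costs you only when the competing bid falls strictly between $250k and $806k; elsewhere both bids give the same outcome.
$899k: outcomes coincide → loss $0k.
$792k: truthful payoff $14k, deviation payoff $0k → loss $14k.
$242k: outcomes coincide → loss $0k.
$292k: truthful payoff $514k, deviation payoff $0k → loss $514k.
Total loss = $14k + $514k = $528k.
Because the price is fixed by the runner-up's bid, deviating from your value can only change a good outcome into a bad one — never the reverse.

$528k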